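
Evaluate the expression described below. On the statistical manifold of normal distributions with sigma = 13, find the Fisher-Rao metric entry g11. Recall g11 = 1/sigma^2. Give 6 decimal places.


For the 2-parameter normal family, the Fisher metric has:
  g11 = 1/sigma^2, g22 = 2/sigma^2.
sigma = 13, sigma^2 = 169.
g11 = 0.005917

0.005917


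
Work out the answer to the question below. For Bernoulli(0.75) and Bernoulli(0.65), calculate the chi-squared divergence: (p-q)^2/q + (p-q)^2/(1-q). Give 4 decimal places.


Chi-squared divergence between Bernoulli distributions:
chi^2 = (p-q)^2/q + (p-q)^2/(1-q).
p = 0.75, q = 0.65, p-q = 0.1.
(p-q)^2 = 0.01.
term1 = 0.01/0.65 = 0.015385.
term2 = 0.01/0.35 = 0.028571.
chi^2 = 0.015385 + 0.028571 = 0.0440

0.0440


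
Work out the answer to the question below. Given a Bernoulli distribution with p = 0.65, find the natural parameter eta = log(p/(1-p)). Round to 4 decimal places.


Natural parameter for Bernoulli: eta = log(p/(1-p)).
p = 0.65, 1-p = 0.35.
p/(1-p) = 1.857143.
eta = log(1.857143) = 0.6190

0.6190


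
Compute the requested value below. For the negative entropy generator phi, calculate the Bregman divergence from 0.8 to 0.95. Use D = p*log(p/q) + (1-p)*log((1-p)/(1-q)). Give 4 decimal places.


Bregman divergence with negative entropy generator:
D = p*log(p/q) + (1-p)*log((1-p)/(1-q)).
p = 0.8, q = 0.95.
p*log(p/q) = 0.8*log(0.8/0.95) = -0.13748.
(1-p)*log((1-p)/(1-q)) = 0.2*log(0.2/0.05) = 0.277259.
D = -0.13748 + 0.277259 = 0.1398

0.1398


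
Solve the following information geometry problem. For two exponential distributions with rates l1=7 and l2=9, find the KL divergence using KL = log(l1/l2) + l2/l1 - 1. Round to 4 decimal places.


KL divergence for exponential family:
KL = log(l1/l2) + l2/l1 - 1.
log(7/9) = -0.251314.
9/7 = 1.285714.
KL = -0.251314 + 1.285714 - 1 = 0.0344

0.0344


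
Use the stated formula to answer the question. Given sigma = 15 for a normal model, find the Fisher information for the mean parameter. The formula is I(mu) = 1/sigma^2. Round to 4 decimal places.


The Fisher information for the mean of a normal distribution is I(mu) = 1/sigma^2.
sigma = 15, so sigma^2 = 225.
I(mu) = 1/225 = 0.0044

0.0044


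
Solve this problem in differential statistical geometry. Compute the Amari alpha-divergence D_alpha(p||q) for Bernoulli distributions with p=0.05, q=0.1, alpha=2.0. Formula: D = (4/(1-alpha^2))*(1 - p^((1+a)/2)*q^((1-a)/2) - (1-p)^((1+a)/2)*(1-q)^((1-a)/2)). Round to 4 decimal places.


Amari alpha-divergence:
D = (4/(1-alpha^2))*(1 - p^((1+a)/2)*q^((1-a)/2) - (1-p)^((1+a)/2)*(1-q)^((1-a)/2)).
alpha = 2.0, p = 0.05, q = 0.1.
e1 = (1+alpha)/2 = 1.5, e2 = (1-alpha)/2 = -0.5.
t1 = p^e1 * q^e2 = 0.05^1.5 * 0.1^-0.5 = 0.035355.
t2 = (1-p)^e1 * (1-q)^e2 = 0.95^1.5 * 0.9^-0.5 = 0.976032.
4/(1-alpha^2) = -1.333333.
D = -1.333333*(1 - 0.035355 - 0.976032) = 0.0152

0.0152


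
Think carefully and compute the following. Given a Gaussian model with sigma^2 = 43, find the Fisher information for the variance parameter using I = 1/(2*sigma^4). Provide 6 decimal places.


Fisher information for variance: I(sigma^2) = 1/(2*sigma^4).
sigma^2 = 43, so sigma^4 = 1849.
I = 1/(2*1849) = 1/3698 = 0.000270

0.000270


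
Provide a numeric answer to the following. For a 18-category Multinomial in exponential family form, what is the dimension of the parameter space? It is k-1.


Exponential family dimension calculation:
For Multinomial with k=18 categories, dim = k-1 = 17.

17


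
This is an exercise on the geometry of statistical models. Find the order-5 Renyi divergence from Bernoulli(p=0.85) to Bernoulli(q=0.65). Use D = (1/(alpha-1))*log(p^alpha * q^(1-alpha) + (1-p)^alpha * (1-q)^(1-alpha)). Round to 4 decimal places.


Renyi divergence of order alpha between Bernoulli distributions:
D = (1/(alpha-1))*log(p^alpha * q^(1-alpha) + (1-p)^alpha * (1-q)^(1-alpha)).
alpha = 5, p = 0.85, q = 0.65.
p^alpha * q^(1-alpha) = 0.85^5 * 0.65^-4 = 2.485657.
(1-p)^alpha * (1-q)^(1-alpha) = 0.15^5 * 0.35^-4 = 0.00506.
sum = 2.485657 + 0.00506 = 2.490717.
D = (1/4)*log(2.490717) = 0.2281

0.2281


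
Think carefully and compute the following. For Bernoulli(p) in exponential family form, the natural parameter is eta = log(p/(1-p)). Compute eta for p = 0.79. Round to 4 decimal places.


Natural parameter for Bernoulli: eta = log(p/(1-p)).
p = 0.79, 1-p = 0.21.
p/(1-p) = 3.761905.
eta = log(3.761905) = 1.3249

1.3249


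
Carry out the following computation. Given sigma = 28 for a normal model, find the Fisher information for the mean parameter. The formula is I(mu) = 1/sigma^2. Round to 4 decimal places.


The Fisher information for the mean of a normal distribution is I(mu) = 1/sigma^2.
sigma = 28, so sigma^2 = 784.
I(mu) = 1/784 = 0.0013

0.0013


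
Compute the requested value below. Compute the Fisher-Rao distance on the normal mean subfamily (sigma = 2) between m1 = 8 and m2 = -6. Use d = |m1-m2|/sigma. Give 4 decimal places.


On the fixed-variance normal subfamily, geodesic distance = |m1-m2|/sigma.
|8 - -6| = 14.
sigma = 2.
d = 14/2 = 7.0000

7.0000


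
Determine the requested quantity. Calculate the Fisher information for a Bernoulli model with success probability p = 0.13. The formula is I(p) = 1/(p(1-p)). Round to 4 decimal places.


For Bernoulli(p), Fisher information is I(p) = 1/(p*(1-p)).
p = 0.13, 1-p = 0.87.
p*(1-p) = 0.1131.
I(p) = 1/0.1131 = 8.8417

8.8417


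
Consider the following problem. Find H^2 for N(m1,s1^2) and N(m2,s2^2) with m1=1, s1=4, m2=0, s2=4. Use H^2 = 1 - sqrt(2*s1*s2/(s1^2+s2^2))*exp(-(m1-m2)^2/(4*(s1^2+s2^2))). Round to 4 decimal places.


Squared Hellinger distance for Gaussians:
H^2 = 1 - sqrt(2*s1*s2/(s1^2+s2^2)) * exp(-(m1-m2)^2/(4*(s1^2+s2^2))).
s1^2 = 16, s2^2 = 16, s1^2+s2^2 = 32.
sqrt(2*4*4/(32)) = 1.0.
(m1-m2)^2 = (1)^2 = 1.
exp(-1/(4*32)) = exp(-0.007812) = 0.992218.
H^2 = 1 - 1.0*0.992218 = 0.0078

0.0078


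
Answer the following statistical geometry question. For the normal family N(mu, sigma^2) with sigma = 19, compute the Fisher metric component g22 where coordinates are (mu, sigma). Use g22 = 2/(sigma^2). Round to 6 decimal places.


For the 2-parameter normal family, the Fisher metric has:
  g11 = 1/sigma^2, g22 = 2/sigma^2.
sigma = 19, sigma^2 = 361.
g22 = 0.005540

0.005540


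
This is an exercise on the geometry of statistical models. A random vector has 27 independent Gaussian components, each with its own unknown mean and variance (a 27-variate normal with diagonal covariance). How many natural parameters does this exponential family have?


Exponential family dimension calculation:
Each univariate normal has two natural parameters (mu/sigma^2 and -1/(2 sigma^2)).
With 27 independent components, dim = 2 * 27 = 54.

54


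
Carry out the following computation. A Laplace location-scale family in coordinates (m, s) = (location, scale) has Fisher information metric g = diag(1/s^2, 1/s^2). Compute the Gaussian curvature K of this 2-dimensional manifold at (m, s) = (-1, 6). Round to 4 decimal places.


The metric has the form g = (A dm^2 + B ds^2)/s^2 with A = 1, B = 1.
Substitute u = sqrt(A/B)*m: g = B*(du^2 + ds^2)/s^2, i.e. B times the
Poincare upper half-plane metric, which has constant Gaussian curvature -1.
Scaling a 2D metric by a constant c divides the Gaussian curvature by c,
so K = -1/B = -1/(1) = -1.0000 everywhere (the point (m, s) = (-1, 6) is irrelevant:
the curvature is constant).
The requested Gaussian curvature is K = -1.0000.

-1.0000


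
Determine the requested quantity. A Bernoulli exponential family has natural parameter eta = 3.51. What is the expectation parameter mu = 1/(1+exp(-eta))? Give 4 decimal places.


Dual coordinate (expectation parameter) for Bernoulli:
mu = 1/(1+exp(-eta)).
eta = 3.51.
exp(-eta) = exp(-3.51) = 0.029897.
mu = 1/(1+0.029897) = 0.9710

0.9710


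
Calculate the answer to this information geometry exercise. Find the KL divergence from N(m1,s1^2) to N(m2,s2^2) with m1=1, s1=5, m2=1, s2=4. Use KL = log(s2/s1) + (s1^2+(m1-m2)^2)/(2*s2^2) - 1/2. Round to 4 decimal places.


KL divergence between normal distributions:
KL = log(s2/s1) + (s1^2 + (m1-m2)^2)/(2*s2^2) - 1/2.
log(4/5) = -0.223144.
(5^2 + (1-1)^2)/(2*4^2) = (25 + 0)/32 = 0.78125.
KL = -0.223144 + 0.78125 - 0.5 = 0.0581

0.0581


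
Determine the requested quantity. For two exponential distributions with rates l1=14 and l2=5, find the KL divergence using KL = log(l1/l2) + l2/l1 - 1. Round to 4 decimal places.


KL divergence for exponential family:
KL = log(l1/l2) + l2/l1 - 1.
log(14/5) = 1.029619.
5/14 = 0.357143.
KL = 1.029619 + 0.357143 - 1 = 0.3868

0.3868


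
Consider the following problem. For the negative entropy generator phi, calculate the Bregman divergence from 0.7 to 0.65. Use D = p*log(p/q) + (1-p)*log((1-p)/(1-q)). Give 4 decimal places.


Bregman divergence with negative entropy generator:
D = p*log(p/q) + (1-p)*log((1-p)/(1-q)).
p = 0.7, q = 0.65.
p*log(p/q) = 0.7*log(0.7/0.65) = 0.051876.
(1-p)*log((1-p)/(1-q)) = 0.3*log(0.3/0.35) = -0.046245.
D = 0.051876 + -0.046245 = 0.0056

0.0056


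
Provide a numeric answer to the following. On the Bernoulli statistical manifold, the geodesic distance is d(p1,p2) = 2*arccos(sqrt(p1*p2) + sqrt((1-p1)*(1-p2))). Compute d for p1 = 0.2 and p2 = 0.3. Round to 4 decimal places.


Geodesic distance on Bernoulli manifold:
d(p1,p2) = 2*arccos(sqrt(p1*p2) + sqrt((1-p1)*(1-p2))).
sqrt(p1*p2) = sqrt(0.2*0.3) = 0.244949.
sqrt((1-p1)*(1-p2)) = sqrt(0.8*0.7) = 0.748331.
arg = 0.244949 + 0.748331 = 0.99328.
d = 2*arccos(0.99328) = 0.2320

0.2320


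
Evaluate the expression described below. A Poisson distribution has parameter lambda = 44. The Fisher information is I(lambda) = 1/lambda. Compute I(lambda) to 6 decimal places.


Fisher information for Poisson: I(lambda) = 1/lambda.
lambda = 44.
I(lambda) = 1/44 = 0.022727

0.022727


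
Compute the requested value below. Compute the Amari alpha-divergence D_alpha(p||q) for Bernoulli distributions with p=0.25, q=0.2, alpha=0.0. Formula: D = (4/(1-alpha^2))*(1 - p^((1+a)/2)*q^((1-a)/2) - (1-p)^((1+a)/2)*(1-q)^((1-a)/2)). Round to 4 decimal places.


Amari alpha-divergence:
D = (4/(1-alpha^2))*(1 - p^((1+a)/2)*q^((1-a)/2) - (1-p)^((1+a)/2)*(1-q)^((1-a)/2)).
alpha = 0.0, p = 0.25, q = 0.2.
e1 = (1+alpha)/2 = 0.5, e2 = (1-alpha)/2 = 0.5.
t1 = p^e1 * q^e2 = 0.25^0.5 * 0.2^0.5 = 0.223607.
t2 = (1-p)^e1 * (1-q)^e2 = 0.75^0.5 * 0.8^0.5 = 0.774597.
4/(1-alpha^2) = 4.0.
D = 4.0*(1 - 0.223607 - 0.774597) = 0.0072

0.0072


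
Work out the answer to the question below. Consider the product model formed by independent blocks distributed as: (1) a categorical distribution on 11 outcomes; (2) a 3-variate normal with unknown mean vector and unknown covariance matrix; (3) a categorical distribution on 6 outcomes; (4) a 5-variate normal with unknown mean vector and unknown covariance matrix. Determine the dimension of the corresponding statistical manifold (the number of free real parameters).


The dimension of a statistical manifold equals the number of free
(independent) real parameters of the model. For a product of independent
blocks the parameter counts add.
- categorical on 11 outcomes (probabilities sum to 1): 11-1 = 10.
- 3-variate normal: 3 (mean) + 3*4/2 = 6 (symmetric covariance) = 9.
- categorical on 6 outcomes (probabilities sum to 1): 6-1 = 5.
- 5-variate normal: 5 (mean) + 5*6/2 = 15 (symmetric covariance) = 20.
Total = 10 + 9 + 5 + 20 = 44.
Dimension = 44

44


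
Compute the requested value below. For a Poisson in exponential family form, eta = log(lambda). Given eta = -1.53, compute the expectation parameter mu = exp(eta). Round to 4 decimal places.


Expectation parameter for Poisson exponential family:
mu = exp(eta).
eta = -1.53.
mu = exp(-1.53) = 0.2165

0.2165


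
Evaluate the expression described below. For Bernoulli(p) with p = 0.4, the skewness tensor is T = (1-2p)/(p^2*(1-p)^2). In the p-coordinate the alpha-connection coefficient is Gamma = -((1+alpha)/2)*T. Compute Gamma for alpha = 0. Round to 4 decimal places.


Skewness (Amari-Chentsov) tensor: T = (1-2p)/(p^2*(1-p)^2).
p = 0.4, 1-2p = 0.2, p^2 = 0.16, (1-p)^2 = 0.36.
T = 0.2/(0.16 * 0.36) = 3.472222.
In the p-coordinate, Gamma^(alpha) = Gamma^(0) - (alpha/2)*T with Gamma^(0) = (1/2)*g'(p) = -T/2,
so Gamma^(alpha) = -((1+alpha)/2)*T.
alpha = 0, -(1+alpha)/2 = -0.5.
Gamma = -0.5 * 3.472222 = -1.7361

-1.7361


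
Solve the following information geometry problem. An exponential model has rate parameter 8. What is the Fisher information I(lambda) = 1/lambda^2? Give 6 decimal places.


Fisher information for exponential: I(lambda) = 1/lambda^2.
lambda = 8, lambda^2 = 64.
I = 1/64 = 0.015625

0.015625


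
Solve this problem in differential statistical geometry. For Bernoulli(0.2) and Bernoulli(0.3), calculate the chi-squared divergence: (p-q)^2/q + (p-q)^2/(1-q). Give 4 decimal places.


Chi-squared divergence between Bernoulli distributions:
chi^2 = (p-q)^2/q + (p-q)^2/(1-q).
p = 0.2, q = 0.3, p-q = -0.1.
(p-q)^2 = 0.01.
term1 = 0.01/0.3 = 0.033333.
term2 = 0.01/0.7 = 0.014286.
chi^2 = 0.033333 + 0.014286 = 0.0476

0.0476


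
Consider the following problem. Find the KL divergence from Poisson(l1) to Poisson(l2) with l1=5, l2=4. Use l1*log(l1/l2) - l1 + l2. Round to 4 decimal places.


KL divergence for Poisson:
KL = l1*log(l1/l2) - l1 + l2.
l1 = 5, l2 = 4.
log(5/4) = 0.223144.
l1*log(l1/l2) = 5 * 0.223144 = 1.115718.
KL = 1.115718 - 5 + 4 = 0.1157

0.1157


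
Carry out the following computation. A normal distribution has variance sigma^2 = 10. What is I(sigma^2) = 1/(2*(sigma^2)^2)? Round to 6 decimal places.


Fisher information for variance: I(sigma^2) = 1/(2*sigma^4).
sigma^2 = 10, so sigma^4 = 100.
I = 1/(2*100) = 1/200 = 0.005000

0.005000


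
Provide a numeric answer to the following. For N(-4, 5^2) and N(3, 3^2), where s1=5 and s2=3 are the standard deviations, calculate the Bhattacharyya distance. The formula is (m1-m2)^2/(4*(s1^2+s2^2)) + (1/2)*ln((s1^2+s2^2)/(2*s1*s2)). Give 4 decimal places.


Bhattacharyya distance between two Gaussians:
DB = (m1-m2)^2/(4*(s1^2+s2^2)) + (1/2)*ln((s1^2+s2^2)/(2*s1*s2)).
(m1-m2)^2 = (-7)^2 = 49.
s1^2+s2^2 = 25 + 9 = 34.
term1 = 49/136 = 0.360294.
term2 = 0.5*ln(34/30.0) = 0.062582.
DB = 0.360294 + 0.062582 = 0.4229

0.4229


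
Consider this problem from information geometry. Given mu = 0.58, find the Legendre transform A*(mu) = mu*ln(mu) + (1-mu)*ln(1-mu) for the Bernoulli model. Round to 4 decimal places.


Legendre transform for Bernoulli:
A*(mu) = mu*log(mu) + (1-mu)*log(1-mu).
mu = 0.58, 1-mu = 0.42.
mu*log(mu) = 0.58*log(0.58) = -0.315942.
(1-mu)*log(1-mu) = 0.42*log(0.42) = -0.36435.
A* = -0.315942 + -0.36435 = -0.6803

-0.6803


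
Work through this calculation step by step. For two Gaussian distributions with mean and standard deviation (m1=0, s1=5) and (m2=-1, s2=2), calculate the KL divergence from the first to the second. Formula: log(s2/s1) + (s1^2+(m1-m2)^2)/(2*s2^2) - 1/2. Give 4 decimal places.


KL divergence between normal distributions:
KL = log(s2/s1) + (s1^2 + (m1-m2)^2)/(2*s2^2) - 1/2.
log(2/5) = -0.916291.
(5^2 + (0--1)^2)/(2*2^2) = (25 + 1)/8 = 3.25.
KL = -0.916291 + 3.25 - 0.5 = 1.8337

1.8337


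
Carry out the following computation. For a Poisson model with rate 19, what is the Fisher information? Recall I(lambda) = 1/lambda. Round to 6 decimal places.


Fisher information for Poisson: I(lambda) = 1/lambda.
lambda = 19.
I(lambda) = 1/19 = 0.052632

0.052632


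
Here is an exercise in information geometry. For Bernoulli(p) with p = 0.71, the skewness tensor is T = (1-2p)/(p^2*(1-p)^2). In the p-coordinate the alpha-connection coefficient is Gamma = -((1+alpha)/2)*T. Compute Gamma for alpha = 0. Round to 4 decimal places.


Skewness (Amari-Chentsov) tensor: T = (1-2p)/(p^2*(1-p)^2).
p = 0.71, 1-2p = -0.42, p^2 = 0.5041, (1-p)^2 = 0.0841.
T = -0.42/(0.5041 * 0.0841) = -9.906873.
In the p-coordinate, Gamma^(alpha) = Gamma^(0) - (alpha/2)*T with Gamma^(0) = (1/2)*g'(p) = -T/2,
so Gamma^(alpha) = -((1+alpha)/2)*T.
alpha = 0, -(1+alpha)/2 = -0.5.
Gamma = -0.5 * -9.906873 = 4.9534

4.9534


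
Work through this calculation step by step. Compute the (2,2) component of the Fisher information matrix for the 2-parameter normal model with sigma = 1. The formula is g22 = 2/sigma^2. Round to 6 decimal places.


For the 2-parameter normal family, the Fisher metric has:
  g11 = 1/sigma^2, g22 = 2/sigma^2.
sigma = 1, sigma^2 = 1.
g22 = 2.000000

2.000000


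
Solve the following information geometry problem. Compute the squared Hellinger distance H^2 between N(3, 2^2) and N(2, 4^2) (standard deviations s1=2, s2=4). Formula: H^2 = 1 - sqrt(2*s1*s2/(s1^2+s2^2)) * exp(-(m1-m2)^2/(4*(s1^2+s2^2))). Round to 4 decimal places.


Squared Hellinger distance for Gaussians:
H^2 = 1 - sqrt(2*s1*s2/(s1^2+s2^2)) * exp(-(m1-m2)^2/(4*(s1^2+s2^2))).
s1^2 = 4, s2^2 = 16, s1^2+s2^2 = 20.
sqrt(2*2*4/(20)) = 0.894427.
(m1-m2)^2 = (1)^2 = 1.
exp(-1/(4*20)) = exp(-0.0125) = 0.987578.
H^2 = 1 - 0.894427*0.987578 = 0.1167

0.1167


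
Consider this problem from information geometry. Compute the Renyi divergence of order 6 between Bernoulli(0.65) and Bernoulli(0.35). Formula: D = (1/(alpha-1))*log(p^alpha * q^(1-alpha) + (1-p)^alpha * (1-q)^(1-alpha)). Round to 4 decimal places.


Renyi divergence of order alpha between Bernoulli distributions:
D = (1/(alpha-1))*log(p^alpha * q^(1-alpha) + (1-p)^alpha * (1-q)^(1-alpha)).
alpha = 6, p = 0.65, q = 0.35.
p^alpha * q^(1-alpha) = 0.65^6 * 0.35^-5 = 14.35952.
(1-p)^alpha * (1-q)^(1-alpha) = 0.35^6 * 0.65^-5 = 0.015843.
sum = 14.35952 + 0.015843 = 14.375363.
D = (1/5)*log(14.375363) = 0.5331

0.5331


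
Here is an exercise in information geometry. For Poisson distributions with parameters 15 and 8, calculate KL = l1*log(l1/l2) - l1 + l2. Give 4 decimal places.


KL divergence for Poisson:
KL = l1*log(l1/l2) - l1 + l2.
l1 = 15, l2 = 8.
log(15/8) = 0.628609.
l1*log(l1/l2) = 15 * 0.628609 = 9.42913.
KL = 9.42913 - 15 + 8 = 2.4291

2.4291


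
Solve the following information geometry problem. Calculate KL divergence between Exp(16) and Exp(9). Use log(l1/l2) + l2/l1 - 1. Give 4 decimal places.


KL divergence for exponential family:
KL = log(l1/l2) + l2/l1 - 1.
log(16/9) = 0.575364.
9/16 = 0.5625.
KL = 0.575364 + 0.5625 - 1 = 0.1379

0.1379


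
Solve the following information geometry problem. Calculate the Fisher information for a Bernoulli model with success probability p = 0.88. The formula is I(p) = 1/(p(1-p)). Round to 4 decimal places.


For Bernoulli(p), Fisher information is I(p) = 1/(p*(1-p)).
p = 0.88, 1-p = 0.12.
p*(1-p) = 0.1056.
I(p) = 1/0.1056 = 9.4697

9.4697


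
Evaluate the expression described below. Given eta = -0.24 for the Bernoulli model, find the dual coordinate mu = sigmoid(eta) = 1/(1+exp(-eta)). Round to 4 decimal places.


Dual coordinate (expectation parameter) for Bernoulli:
mu = 1/(1+exp(-eta)).
eta = -0.24.
exp(-eta) = exp(0.24) = 1.271249.
mu = 1/(1+1.271249) = 0.4403

0.4403


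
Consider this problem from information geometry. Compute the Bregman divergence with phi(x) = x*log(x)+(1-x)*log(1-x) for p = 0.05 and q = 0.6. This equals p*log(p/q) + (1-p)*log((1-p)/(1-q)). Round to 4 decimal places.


Bregman divergence with negative entropy generator:
D = p*log(p/q) + (1-p)*log((1-p)/(1-q)).
p = 0.05, q = 0.6.
p*log(p/q) = 0.05*log(0.05/0.6) = -0.124245.
(1-p)*log((1-p)/(1-q)) = 0.95*log(0.95/0.4) = 0.821748.
D = -0.124245 + 0.821748 = 0.6975

0.6975


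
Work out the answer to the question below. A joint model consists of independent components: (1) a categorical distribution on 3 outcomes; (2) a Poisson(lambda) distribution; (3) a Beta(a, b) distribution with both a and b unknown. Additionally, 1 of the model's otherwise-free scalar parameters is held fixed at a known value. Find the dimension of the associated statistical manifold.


The dimension of a statistical manifold equals the number of free
(independent) real parameters of the model. For a product of independent
blocks the parameter counts add.
- categorical on 3 outcomes (probabilities sum to 1): 3-1 = 2.
- Poisson (lambda): 1.
- Beta (a, b): 2.
Total = 2 + 1 + 2 = 5.
1 parameter(s) fixed at known values: 5 - 1 = 4.
Dimension = 4

4


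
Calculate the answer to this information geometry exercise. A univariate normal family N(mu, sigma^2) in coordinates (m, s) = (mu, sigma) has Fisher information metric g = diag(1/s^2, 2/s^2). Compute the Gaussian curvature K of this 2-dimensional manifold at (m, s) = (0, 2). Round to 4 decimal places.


The metric has the form g = (A dm^2 + B ds^2)/s^2 with A = 1, B = 2.
Substitute u = sqrt(A/B)*m: g = B*(du^2 + ds^2)/s^2, i.e. B times the
Poincare upper half-plane metric, which has constant Gaussian curvature -1.
Scaling a 2D metric by a constant c divides the Gaussian curvature by c,
so K = -1/B = -1/(2) = -0.5000 everywhere (the point (m, s) = (0, 2) is irrelevant:
the curvature is constant).
The requested Gaussian curvature is K = -0.5000.

-0.5000


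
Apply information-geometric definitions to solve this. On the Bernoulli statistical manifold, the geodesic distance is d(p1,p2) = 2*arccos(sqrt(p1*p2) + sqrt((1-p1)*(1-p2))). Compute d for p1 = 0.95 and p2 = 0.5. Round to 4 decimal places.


Geodesic distance on Bernoulli manifold:
d(p1,p2) = 2*arccos(sqrt(p1*p2) + sqrt((1-p1)*(1-p2))).
sqrt(p1*p2) = sqrt(0.95*0.5) = 0.689202.
sqrt((1-p1)*(1-p2)) = sqrt(0.05*0.5) = 0.158114.
arg = 0.689202 + 0.158114 = 0.847316.
d = 2*arccos(0.847316) = 1.1198

1.1198


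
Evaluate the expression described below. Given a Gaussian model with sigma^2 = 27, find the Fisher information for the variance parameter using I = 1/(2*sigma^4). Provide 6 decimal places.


Fisher information for variance: I(sigma^2) = 1/(2*sigma^4).
sigma^2 = 27, so sigma^4 = 729.
I = 1/(2*729) = 1/1458 = 0.000686

0.000686


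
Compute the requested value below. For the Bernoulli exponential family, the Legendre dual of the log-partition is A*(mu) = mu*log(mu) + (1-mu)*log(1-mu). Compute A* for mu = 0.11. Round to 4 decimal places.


Legendre transform for Bernoulli:
A*(mu) = mu*log(mu) + (1-mu)*log(1-mu).
mu = 0.11, 1-mu = 0.89.
mu*log(mu) = 0.11*log(0.11) = -0.2428.
(1-mu)*log(1-mu) = 0.89*log(0.89) = -0.103715.
A* = -0.2428 + -0.103715 = -0.3465

-0.3465


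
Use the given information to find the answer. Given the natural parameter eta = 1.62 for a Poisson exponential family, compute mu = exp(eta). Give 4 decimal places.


Expectation parameter for Poisson exponential family:
mu = exp(eta).
eta = 1.62.
mu = exp(1.62) = 5.0531

5.0531


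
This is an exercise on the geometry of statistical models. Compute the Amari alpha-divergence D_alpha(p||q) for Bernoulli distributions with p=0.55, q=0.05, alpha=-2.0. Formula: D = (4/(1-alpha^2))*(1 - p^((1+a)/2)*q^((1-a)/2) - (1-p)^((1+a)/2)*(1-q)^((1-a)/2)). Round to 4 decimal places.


Amari alpha-divergence:
D = (4/(1-alpha^2))*(1 - p^((1+a)/2)*q^((1-a)/2) - (1-p)^((1+a)/2)*(1-q)^((1-a)/2)).
alpha = -2.0, p = 0.55, q = 0.05.
e1 = (1+alpha)/2 = -0.5, e2 = (1-alpha)/2 = 1.5.
t1 = p^e1 * q^e2 = 0.55^-0.5 * 0.05^1.5 = 0.015076.
t2 = (1-p)^e1 * (1-q)^e2 = 0.45^-0.5 * 0.95^1.5 = 1.380318.
4/(1-alpha^2) = -1.333333.
D = -1.333333*(1 - 0.015076 - 1.380318) = 0.5272

0.5272


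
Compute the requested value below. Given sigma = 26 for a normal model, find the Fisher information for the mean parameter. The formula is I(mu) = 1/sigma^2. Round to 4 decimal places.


The Fisher information for the mean of a normal distribution is I(mu) = 1/sigma^2.
sigma = 26, so sigma^2 = 676.
I(mu) = 1/676 = 0.0015

0.0015


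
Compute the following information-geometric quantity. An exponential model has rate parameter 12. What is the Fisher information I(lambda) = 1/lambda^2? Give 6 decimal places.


Fisher information for exponential: I(lambda) = 1/lambda^2.
lambda = 12, lambda^2 = 144.
I = 1/144 = 0.006944

0.006944


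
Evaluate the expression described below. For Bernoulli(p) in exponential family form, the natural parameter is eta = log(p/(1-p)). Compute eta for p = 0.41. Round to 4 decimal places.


Natural parameter for Bernoulli: eta = log(p/(1-p)).
p = 0.41, 1-p = 0.59.
p/(1-p) = 0.694915.
eta = log(0.694915) = -0.3640

-0.3640


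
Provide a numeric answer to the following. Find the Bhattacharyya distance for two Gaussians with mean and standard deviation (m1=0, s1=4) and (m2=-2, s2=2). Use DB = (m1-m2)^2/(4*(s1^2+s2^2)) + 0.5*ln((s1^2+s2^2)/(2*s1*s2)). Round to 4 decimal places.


Bhattacharyya distance between two Gaussians:
DB = (m1-m2)^2/(4*(s1^2+s2^2)) + (1/2)*ln((s1^2+s2^2)/(2*s1*s2)).
(m1-m2)^2 = (2)^2 = 4.
s1^2+s2^2 = 16 + 4 = 20.
term1 = 4/80 = 0.05.
term2 = 0.5*ln(20/16.0) = 0.111572.
DB = 0.05 + 0.111572 = 0.1616

0.1616


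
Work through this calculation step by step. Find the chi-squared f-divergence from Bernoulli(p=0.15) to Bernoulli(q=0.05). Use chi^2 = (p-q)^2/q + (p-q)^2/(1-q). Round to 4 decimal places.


Chi-squared divergence between Bernoulli distributions:
chi^2 = (p-q)^2/q + (p-q)^2/(1-q).
p = 0.15, q = 0.05, p-q = 0.1.
(p-q)^2 = 0.01.
term1 = 0.01/0.05 = 0.2.
term2 = 0.01/0.95 = 0.010526.
chi^2 = 0.2 + 0.010526 = 0.2105

0.2105


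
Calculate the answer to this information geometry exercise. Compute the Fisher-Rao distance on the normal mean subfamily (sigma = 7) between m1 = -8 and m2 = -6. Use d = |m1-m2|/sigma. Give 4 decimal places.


On the fixed-variance normal subfamily, geodesic distance = |m1-m2|/sigma.
|-8 - -6| = 2.
sigma = 7.
d = 2/7 = 0.2857

0.2857


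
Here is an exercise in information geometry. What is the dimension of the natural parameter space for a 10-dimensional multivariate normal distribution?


Exponential family dimension calculation:
For 10-dim MVN: mean has 10 params, covariance has 10*11/2 = 55 unique entries.
Total dim = 10 + 55 = 65.

65


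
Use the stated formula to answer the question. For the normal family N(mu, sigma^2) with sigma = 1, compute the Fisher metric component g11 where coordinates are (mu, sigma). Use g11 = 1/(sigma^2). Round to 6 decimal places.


For the 2-parameter normal family, the Fisher metric has:
  g11 = 1/sigma^2, g22 = 2/sigma^2.
sigma = 1, sigma^2 = 1.
g11 = 1.000000

1.000000


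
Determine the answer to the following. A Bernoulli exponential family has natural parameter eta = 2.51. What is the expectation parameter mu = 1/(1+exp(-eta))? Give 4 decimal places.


Dual coordinate (expectation parameter) for Bernoulli:
mu = 1/(1+exp(-eta)).
eta = 2.51.
exp(-eta) = exp(-2.51) = 0.081268.
mu = 1/(1+0.081268) = 0.9248

0.9248


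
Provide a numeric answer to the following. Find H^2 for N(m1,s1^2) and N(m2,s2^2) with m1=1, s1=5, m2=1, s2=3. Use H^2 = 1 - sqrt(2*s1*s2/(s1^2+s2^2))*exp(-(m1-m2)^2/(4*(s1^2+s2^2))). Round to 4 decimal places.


Squared Hellinger distance for Gaussians:
H^2 = 1 - sqrt(2*s1*s2/(s1^2+s2^2)) * exp(-(m1-m2)^2/(4*(s1^2+s2^2))).
s1^2 = 25, s2^2 = 9, s1^2+s2^2 = 34.
sqrt(2*5*3/(34)) = 0.939336.
(m1-m2)^2 = (0)^2 = 0.
exp(-0/(4*34)) = exp(0.0) = 1.0.
H^2 = 1 - 0.939336*1.0 = 0.0607

0.0607


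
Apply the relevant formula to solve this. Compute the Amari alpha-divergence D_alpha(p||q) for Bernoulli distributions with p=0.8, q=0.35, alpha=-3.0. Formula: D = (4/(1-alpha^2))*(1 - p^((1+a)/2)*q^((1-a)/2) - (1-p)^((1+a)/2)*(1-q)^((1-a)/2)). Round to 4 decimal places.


Amari alpha-divergence:
D = (4/(1-alpha^2))*(1 - p^((1+a)/2)*q^((1-a)/2) - (1-p)^((1+a)/2)*(1-q)^((1-a)/2)).
alpha = -3.0, p = 0.8, q = 0.35.
e1 = (1+alpha)/2 = -1.0, e2 = (1-alpha)/2 = 2.0.
t1 = p^e1 * q^e2 = 0.8^-1.0 * 0.35^2.0 = 0.153125.
t2 = (1-p)^e1 * (1-q)^e2 = 0.2^-1.0 * 0.65^2.0 = 2.1125.
4/(1-alpha^2) = -0.5.
D = -0.5*(1 - 0.153125 - 2.1125) = 0.6328

0.6328


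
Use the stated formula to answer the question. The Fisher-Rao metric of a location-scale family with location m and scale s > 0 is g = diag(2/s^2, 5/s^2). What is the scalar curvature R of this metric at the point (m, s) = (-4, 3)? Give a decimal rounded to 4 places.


The metric has the form g = (A dm^2 + B ds^2)/s^2 with A = 2, B = 5.
Substitute u = sqrt(A/B)*m: g = B*(du^2 + ds^2)/s^2, i.e. B times the
Poincare upper half-plane metric, which has constant Gaussian curvature -1.
Scaling a 2D metric by a constant c divides the Gaussian curvature by c,
so K = -1/B = -1/(5) = -0.2000 everywhere (the point (m, s) = (-4, 3) is irrelevant:
the curvature is constant).
Scalar curvature in dimension 2: R = 2K = -2/(5) = -0.4000.

-0.4000


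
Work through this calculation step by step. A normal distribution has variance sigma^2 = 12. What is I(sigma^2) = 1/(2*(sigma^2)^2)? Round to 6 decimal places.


Fisher information for variance: I(sigma^2) = 1/(2*sigma^4).
sigma^2 = 12, so sigma^4 = 144.
I = 1/(2*144) = 1/288 = 0.003472

0.003472


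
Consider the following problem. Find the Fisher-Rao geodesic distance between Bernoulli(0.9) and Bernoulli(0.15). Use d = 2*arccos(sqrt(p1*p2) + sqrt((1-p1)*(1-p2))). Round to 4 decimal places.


Geodesic distance on Bernoulli manifold:
d(p1,p2) = 2*arccos(sqrt(p1*p2) + sqrt((1-p1)*(1-p2))).
sqrt(p1*p2) = sqrt(0.9*0.15) = 0.367423.
sqrt((1-p1)*(1-p2)) = sqrt(0.1*0.85) = 0.291548.
arg = 0.367423 + 0.291548 = 0.658971.
d = 2*arccos(0.658971) = 1.7027

1.7027


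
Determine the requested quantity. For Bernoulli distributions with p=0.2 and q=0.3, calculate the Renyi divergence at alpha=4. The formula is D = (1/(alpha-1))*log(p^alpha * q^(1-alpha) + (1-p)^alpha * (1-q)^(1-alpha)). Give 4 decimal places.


Renyi divergence of order alpha between Bernoulli distributions:
D = (1/(alpha-1))*log(p^alpha * q^(1-alpha) + (1-p)^alpha * (1-q)^(1-alpha)).
alpha = 4, p = 0.2, q = 0.3.
p^alpha * q^(1-alpha) = 0.2^4 * 0.3^-3 = 0.059259.
(1-p)^alpha * (1-q)^(1-alpha) = 0.8^4 * 0.7^-3 = 1.194169.
sum = 0.059259 + 1.194169 = 1.253428.
D = (1/3)*log(1.253428) = 0.0753

0.0753


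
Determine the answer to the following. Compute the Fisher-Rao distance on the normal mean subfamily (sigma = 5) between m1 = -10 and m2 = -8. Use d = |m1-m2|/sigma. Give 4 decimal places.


On the fixed-variance normal subfamily, geodesic distance = |m1-m2|/sigma.
|-10 - -8| = 2.
sigma = 5.
d = 2/5 = 0.4000

0.4000


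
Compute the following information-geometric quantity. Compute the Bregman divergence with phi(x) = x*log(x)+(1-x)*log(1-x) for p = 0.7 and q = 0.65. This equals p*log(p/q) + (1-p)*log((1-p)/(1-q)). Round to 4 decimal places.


Bregman divergence with negative entropy generator:
D = p*log(p/q) + (1-p)*log((1-p)/(1-q)).
p = 0.7, q = 0.65.
p*log(p/q) = 0.7*log(0.7/0.65) = 0.051876.
(1-p)*log((1-p)/(1-q)) = 0.3*log(0.3/0.35) = -0.046245.
D = 0.051876 + -0.046245 = 0.0056

0.0056


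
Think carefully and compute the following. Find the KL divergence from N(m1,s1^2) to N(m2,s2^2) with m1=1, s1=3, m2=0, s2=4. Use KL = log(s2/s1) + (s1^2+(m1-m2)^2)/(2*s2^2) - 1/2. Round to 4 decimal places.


KL divergence between normal distributions:
KL = log(s2/s1) + (s1^2 + (m1-m2)^2)/(2*s2^2) - 1/2.
log(4/3) = 0.287682.
(3^2 + (1-0)^2)/(2*4^2) = (9 + 1)/32 = 0.3125.
KL = 0.287682 + 0.3125 - 0.5 = 0.1002

0.1002


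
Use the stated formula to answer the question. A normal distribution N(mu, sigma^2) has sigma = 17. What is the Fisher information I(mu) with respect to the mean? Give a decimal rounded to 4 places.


The Fisher information for the mean of a normal distribution is I(mu) = 1/sigma^2.
sigma = 17, so sigma^2 = 289.
I(mu) = 1/289 = 0.0035

0.0035


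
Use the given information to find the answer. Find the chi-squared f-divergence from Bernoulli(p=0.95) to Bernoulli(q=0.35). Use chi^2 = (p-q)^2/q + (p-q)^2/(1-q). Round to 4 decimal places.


Chi-squared divergence between Bernoulli distributions:
chi^2 = (p-q)^2/q + (p-q)^2/(1-q).
p = 0.95, q = 0.35, p-q = 0.6.
(p-q)^2 = 0.36.
term1 = 0.36/0.35 = 1.028571.
term2 = 0.36/0.65 = 0.553846.
chi^2 = 1.028571 + 0.553846 = 1.5824

1.5824


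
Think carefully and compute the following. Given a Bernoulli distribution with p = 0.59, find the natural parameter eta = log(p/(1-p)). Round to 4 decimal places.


Natural parameter for Bernoulli: eta = log(p/(1-p)).
p = 0.59, 1-p = 0.41.
p/(1-p) = 1.439024.
eta = log(1.439024) = 0.3640

0.3640


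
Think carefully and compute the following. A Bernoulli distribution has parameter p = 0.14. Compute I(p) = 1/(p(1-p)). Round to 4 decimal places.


For Bernoulli(p), Fisher information is I(p) = 1/(p*(1-p)).
p = 0.14, 1-p = 0.86.
p*(1-p) = 0.1204.
I(p) = 1/0.1204 = 8.3056

8.3056


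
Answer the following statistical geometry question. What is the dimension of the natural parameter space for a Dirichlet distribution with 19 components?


Exponential family dimension calculation:
Dirichlet with 19 components has 19 natural parameters.

19


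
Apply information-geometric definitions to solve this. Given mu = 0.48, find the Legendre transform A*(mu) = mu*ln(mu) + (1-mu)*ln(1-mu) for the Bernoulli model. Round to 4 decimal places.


Legendre transform for Bernoulli:
A*(mu) = mu*log(mu) + (1-mu)*log(1-mu).
mu = 0.48, 1-mu = 0.52.
mu*log(mu) = 0.48*log(0.48) = -0.352305.
(1-mu)*log(1-mu) = 0.52*log(0.52) = -0.340042.
A* = -0.352305 + -0.340042 = -0.6923

-0.6923


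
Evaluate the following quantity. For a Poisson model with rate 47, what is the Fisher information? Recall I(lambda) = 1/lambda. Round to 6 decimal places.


Fisher information for Poisson: I(lambda) = 1/lambda.
lambda = 47.
I(lambda) = 1/47 = 0.021277

0.021277


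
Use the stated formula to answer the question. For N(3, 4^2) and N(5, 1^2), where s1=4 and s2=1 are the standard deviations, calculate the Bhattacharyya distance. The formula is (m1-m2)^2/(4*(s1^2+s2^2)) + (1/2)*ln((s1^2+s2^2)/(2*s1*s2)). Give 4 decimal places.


Bhattacharyya distance between two Gaussians:
DB = (m1-m2)^2/(4*(s1^2+s2^2)) + (1/2)*ln((s1^2+s2^2)/(2*s1*s2)).
(m1-m2)^2 = (-2)^2 = 4.
s1^2+s2^2 = 16 + 1 = 17.
term1 = 4/68 = 0.058824.
term2 = 0.5*ln(17/8.0) = 0.376886.
DB = 0.058824 + 0.376886 = 0.4357

0.4357


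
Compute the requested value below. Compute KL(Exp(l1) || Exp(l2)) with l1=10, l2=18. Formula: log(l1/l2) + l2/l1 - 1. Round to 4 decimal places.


KL divergence for exponential family:
KL = log(l1/l2) + l2/l1 - 1.
log(10/18) = -0.587787.
18/10 = 1.8.
KL = -0.587787 + 1.8 - 1 = 0.2122

0.2122


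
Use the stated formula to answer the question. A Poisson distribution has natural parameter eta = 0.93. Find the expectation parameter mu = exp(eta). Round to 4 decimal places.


Expectation parameter for Poisson exponential family:
mu = exp(eta).
eta = 0.93.
mu = exp(0.93) = 2.5345

2.5345


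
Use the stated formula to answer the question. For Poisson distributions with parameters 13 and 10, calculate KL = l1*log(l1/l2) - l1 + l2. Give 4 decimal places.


KL divergence for Poisson:
KL = l1*log(l1/l2) - l1 + l2.
l1 = 13, l2 = 10.
log(13/10) = 0.262364.
l1*log(l1/l2) = 13 * 0.262364 = 3.410735.
KL = 3.410735 - 13 + 10 = 0.4107

0.4107


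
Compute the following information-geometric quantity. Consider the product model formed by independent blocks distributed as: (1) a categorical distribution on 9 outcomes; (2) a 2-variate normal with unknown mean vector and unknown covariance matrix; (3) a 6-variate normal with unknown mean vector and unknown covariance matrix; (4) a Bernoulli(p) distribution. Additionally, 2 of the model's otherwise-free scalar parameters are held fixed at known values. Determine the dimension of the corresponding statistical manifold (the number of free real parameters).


The dimension of a statistical manifold equals the number of free
(independent) real parameters of the model. For a product of independent
blocks the parameter counts add.
- categorical on 9 outcomes (probabilities sum to 1): 9-1 = 8.
- 2-variate normal: 2 (mean) + 2*3/2 = 3 (symmetric covariance) = 5.
- 6-variate normal: 6 (mean) + 6*7/2 = 21 (symmetric covariance) = 27.
- Bernoulli (p): 1.
Total = 8 + 5 + 27 + 1 = 41.
2 parameter(s) fixed at known values: 41 - 2 = 39.
Dimension = 39

39


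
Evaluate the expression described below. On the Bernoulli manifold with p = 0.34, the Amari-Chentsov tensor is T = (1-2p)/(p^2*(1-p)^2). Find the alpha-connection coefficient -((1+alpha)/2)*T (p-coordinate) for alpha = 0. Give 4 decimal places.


Skewness (Amari-Chentsov) tensor: T = (1-2p)/(p^2*(1-p)^2).
p = 0.34, 1-2p = 0.32, p^2 = 0.1156, (1-p)^2 = 0.4356.
T = 0.32/(0.1156 * 0.4356) = 6.354835.
In the p-coordinate, Gamma^(alpha) = Gamma^(0) - (alpha/2)*T with Gamma^(0) = (1/2)*g'(p) = -T/2,
so Gamma^(alpha) = -((1+alpha)/2)*T.
alpha = 0, -(1+alpha)/2 = -0.5.
Gamma = -0.5 * 6.354835 = -3.1774

-3.1774


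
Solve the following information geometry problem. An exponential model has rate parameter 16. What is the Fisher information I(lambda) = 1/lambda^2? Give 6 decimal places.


Fisher information for exponential: I(lambda) = 1/lambda^2.
lambda = 16, lambda^2 = 256.
I = 1/256 = 0.003906

0.003906


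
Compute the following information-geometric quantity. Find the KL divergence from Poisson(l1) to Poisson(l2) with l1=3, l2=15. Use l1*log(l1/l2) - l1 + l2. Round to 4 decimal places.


KL divergence for Poisson:
KL = l1*log(l1/l2) - l1 + l2.
l1 = 3, l2 = 15.
log(3/15) = -1.609438.
l1*log(l1/l2) = 3 * -1.609438 = -4.828314.
KL = -4.828314 - 3 + 15 = 7.1717

7.1717


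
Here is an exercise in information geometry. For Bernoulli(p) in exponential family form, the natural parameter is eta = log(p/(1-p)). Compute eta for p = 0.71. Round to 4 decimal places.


Natural parameter for Bernoulli: eta = log(p/(1-p)).
p = 0.71, 1-p = 0.29.
p/(1-p) = 2.448276.
eta = log(2.448276) = 0.8954

0.8954


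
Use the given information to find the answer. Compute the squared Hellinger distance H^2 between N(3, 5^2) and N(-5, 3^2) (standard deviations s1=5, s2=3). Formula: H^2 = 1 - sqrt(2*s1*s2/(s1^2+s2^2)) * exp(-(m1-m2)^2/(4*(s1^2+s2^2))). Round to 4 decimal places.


Squared Hellinger distance for Gaussians:
H^2 = 1 - sqrt(2*s1*s2/(s1^2+s2^2)) * exp(-(m1-m2)^2/(4*(s1^2+s2^2))).
s1^2 = 25, s2^2 = 9, s1^2+s2^2 = 34.
sqrt(2*5*3/(34)) = 0.939336.
(m1-m2)^2 = (8)^2 = 64.
exp(-64/(4*34)) = exp(-0.470588) = 0.624635.
H^2 = 1 - 0.939336*0.624635 = 0.4133

0.4133


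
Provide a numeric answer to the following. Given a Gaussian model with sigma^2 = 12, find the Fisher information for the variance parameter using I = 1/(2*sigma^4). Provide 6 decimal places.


Fisher information for variance: I(sigma^2) = 1/(2*sigma^4).
sigma^2 = 12, so sigma^4 = 144.
I = 1/(2*144) = 1/288 = 0.003472

0.003472


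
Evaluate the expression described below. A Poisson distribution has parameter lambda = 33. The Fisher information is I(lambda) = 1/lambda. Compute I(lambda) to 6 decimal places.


Fisher information for Poisson: I(lambda) = 1/lambda.
lambda = 33.
I(lambda) = 1/33 = 0.030303

0.030303


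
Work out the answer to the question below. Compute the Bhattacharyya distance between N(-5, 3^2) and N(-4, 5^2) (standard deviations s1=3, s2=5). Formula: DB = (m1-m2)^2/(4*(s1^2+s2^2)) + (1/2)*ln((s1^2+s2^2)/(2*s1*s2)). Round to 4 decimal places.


Bhattacharyya distance between two Gaussians:
DB = (m1-m2)^2/(4*(s1^2+s2^2)) + (1/2)*ln((s1^2+s2^2)/(2*s1*s2)).
(m1-m2)^2 = (-1)^2 = 1.
s1^2+s2^2 = 9 + 25 = 34.
term1 = 1/136 = 0.007353.
term2 = 0.5*ln(34/30.0) = 0.062582.
DB = 0.007353 + 0.062582 = 0.0699

0.0699


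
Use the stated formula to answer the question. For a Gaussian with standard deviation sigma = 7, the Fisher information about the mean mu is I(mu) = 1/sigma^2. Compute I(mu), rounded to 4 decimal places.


The Fisher information for the mean of a normal distribution is I(mu) = 1/sigma^2.
sigma = 7, so sigma^2 = 49.
I(mu) = 1/49 = 0.0204

0.0204


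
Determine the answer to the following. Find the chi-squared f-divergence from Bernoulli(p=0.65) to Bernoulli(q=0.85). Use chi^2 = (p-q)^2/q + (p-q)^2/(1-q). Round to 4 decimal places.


Chi-squared divergence between Bernoulli distributions:
chi^2 = (p-q)^2/q + (p-q)^2/(1-q).
p = 0.65, q = 0.85, p-q = -0.2.
(p-q)^2 = 0.04.
term1 = 0.04/0.85 = 0.047059.
term2 = 0.04/0.15 = 0.266667.
chi^2 = 0.047059 + 0.266667 = 0.3137

0.3137
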